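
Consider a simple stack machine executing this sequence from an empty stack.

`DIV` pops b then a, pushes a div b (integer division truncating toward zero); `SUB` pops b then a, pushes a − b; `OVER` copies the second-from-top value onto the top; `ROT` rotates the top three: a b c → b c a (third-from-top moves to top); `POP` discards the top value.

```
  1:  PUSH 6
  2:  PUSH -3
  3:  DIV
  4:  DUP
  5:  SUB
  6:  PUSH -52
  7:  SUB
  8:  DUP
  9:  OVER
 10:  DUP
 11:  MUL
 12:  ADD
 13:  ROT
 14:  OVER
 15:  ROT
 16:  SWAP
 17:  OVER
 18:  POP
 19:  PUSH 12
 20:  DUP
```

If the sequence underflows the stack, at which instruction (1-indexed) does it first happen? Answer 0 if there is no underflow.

PUSH 6    6
PUSH -3   6 -3
DIV       -2
DUP       -2 -2
SUB       0
PUSH -52  0 -52
SUB       52
DUP       52 52
OVER      52 52 52
DUP       52 52 52 52
MUL       52 52 2704
ADD       52 2756
ROT  — needs 3 operands, stack has 2 → underflow

13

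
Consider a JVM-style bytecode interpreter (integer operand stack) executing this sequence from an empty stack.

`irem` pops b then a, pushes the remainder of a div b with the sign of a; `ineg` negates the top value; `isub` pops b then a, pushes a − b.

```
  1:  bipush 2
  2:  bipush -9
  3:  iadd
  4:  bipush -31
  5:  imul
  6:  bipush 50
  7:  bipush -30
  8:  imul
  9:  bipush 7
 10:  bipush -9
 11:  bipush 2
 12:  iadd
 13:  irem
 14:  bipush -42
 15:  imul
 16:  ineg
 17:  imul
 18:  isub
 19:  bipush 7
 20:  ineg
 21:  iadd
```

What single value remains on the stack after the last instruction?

bipush 2   : 2
bipush -9  : 2 -9
iadd       : -7
bipush -31 : -7 -31
imul       : 217
bipush 50  : 217 50
bipush -30 : 217 50 -30
imul       : 217 -1500
bipush 7   : 217 -1500 7
bipush -9  : 217 -1500 7 -9
bipush 2   : 217 -1500 7 -9 2
iadd       : 217 -1500 7 -7
irem       : 217 -1500 0
bipush -42 : 217 -1500 0 -42
imul       : 217 -1500 0
ineg       : 217 -1500 0
imul       : 217 0
isub       : 217
bipush 7   : 217 7
ineg       : 217 -7
iadd       : 210

210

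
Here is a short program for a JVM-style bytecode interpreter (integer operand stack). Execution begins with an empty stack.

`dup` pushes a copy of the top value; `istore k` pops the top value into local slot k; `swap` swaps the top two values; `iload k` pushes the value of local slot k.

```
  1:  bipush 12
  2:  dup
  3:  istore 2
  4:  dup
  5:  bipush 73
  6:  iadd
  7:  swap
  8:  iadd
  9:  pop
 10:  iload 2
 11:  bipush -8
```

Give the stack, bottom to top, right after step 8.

bipush 12 : [12]
dup       : [12, 12]
istore 2  : [12]
dup       : [12, 12]
bipush 73 : [12, 12, 73]
iadd      : [12, 85]
swap      : [85, 12]
iadd      : [97]

[97]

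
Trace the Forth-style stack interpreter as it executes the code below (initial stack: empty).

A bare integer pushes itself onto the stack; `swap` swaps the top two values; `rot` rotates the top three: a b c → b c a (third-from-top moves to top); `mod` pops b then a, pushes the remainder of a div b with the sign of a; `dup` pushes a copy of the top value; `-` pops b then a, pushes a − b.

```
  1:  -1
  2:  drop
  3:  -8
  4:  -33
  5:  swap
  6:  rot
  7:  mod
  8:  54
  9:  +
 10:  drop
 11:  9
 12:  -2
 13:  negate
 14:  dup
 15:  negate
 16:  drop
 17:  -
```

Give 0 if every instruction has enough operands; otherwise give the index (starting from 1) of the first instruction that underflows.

6

-1   → -1
drop → (empty)
-8   → -8
-33  → -8 -33
swap → -33 -8
rot  — needs 3 operands, stack has 2 → underflow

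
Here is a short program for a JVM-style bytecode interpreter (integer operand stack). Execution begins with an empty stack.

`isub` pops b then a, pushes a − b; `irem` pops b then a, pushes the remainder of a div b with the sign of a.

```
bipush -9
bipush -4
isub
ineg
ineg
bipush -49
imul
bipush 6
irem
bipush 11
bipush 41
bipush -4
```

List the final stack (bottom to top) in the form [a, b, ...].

[5, 11, 41, -4]

bipush -9  : -9
bipush -4  : -9 -4
isub       : -5
ineg       : 5
ineg       : -5
bipush -49 : -5 -49
imul       : 245
bipush 6   : 245 6
irem       : 5
bipush 11  : 5 11
bipush 41  : 5 11 41
bipush -4  : 5 11 41 -4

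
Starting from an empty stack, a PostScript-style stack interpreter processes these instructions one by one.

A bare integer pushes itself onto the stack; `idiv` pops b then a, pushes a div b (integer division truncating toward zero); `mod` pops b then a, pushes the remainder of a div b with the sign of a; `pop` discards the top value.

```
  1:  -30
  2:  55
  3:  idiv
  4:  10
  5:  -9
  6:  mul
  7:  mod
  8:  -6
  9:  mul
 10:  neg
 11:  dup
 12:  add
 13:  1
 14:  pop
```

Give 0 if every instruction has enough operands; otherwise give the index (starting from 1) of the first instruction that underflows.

-30  → -30
55   → -30 55
idiv → 0
10   → 0 10
-9   → 0 10 -9
mul  → 0 -90
mod  → 0
-6   → 0 -6
mul  → 0
neg  → 0
dup  → 0 0
add  → 0
1    → 0 1
pop  → 0

0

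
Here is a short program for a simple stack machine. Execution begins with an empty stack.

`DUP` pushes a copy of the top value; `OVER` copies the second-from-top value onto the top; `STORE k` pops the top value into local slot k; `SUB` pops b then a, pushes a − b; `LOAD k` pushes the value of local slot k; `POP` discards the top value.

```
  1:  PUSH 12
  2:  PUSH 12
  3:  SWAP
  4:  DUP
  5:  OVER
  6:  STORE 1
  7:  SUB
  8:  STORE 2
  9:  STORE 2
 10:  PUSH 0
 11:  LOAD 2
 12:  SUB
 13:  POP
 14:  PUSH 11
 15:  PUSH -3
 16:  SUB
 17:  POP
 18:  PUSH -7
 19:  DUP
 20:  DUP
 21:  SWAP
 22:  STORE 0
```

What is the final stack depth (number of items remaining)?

PUSH 12 -> [12]
PUSH 12 -> [12, 12]
SWAP    -> [12, 12]
DUP     -> [12, 12, 12]
OVER    -> [12, 12, 12, 12]
STORE 1 -> [12, 12, 12]
SUB     -> [12, 0]
STORE 2 -> [12]
STORE 2 -> []
PUSH 0  -> [0]
LOAD 2  -> [0, 12]
SUB     -> [-12]
POP     -> []
PUSH 11 -> [11]
PUSH -3 -> [11, -3]
SUB     -> [14]
POP     -> []
PUSH -7 -> [-7]
DUP     -> [-7, -7]
DUP     -> [-7, -7, -7]
SWAP    -> [-7, -7, -7]
STORE 0 -> [-7, -7]

2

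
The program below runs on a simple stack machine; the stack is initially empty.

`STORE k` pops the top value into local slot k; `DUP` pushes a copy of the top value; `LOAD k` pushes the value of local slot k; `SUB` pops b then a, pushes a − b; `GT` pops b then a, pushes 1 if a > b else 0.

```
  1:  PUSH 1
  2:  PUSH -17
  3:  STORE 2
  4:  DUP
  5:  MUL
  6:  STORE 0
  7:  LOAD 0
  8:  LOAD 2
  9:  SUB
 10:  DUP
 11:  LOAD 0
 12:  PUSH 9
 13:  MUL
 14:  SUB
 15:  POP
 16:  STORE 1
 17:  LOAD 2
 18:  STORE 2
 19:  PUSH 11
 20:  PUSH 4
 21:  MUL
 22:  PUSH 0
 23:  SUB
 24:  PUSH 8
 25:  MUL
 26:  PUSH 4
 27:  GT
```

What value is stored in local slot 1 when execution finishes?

PUSH 1   : 1
PUSH -17 : 1 -17
STORE 2  : 1
DUP      : 1 1
MUL      : 1
STORE 0  : (empty)
LOAD 0   : 1
LOAD 2   : 1 -17
SUB      : 18
DUP      : 18 18
LOAD 0   : 18 18 1
PUSH 9   : 18 18 1 9
MUL      : 18 18 9
SUB      : 18 9
POP      : 18
STORE 1  : (empty)
LOAD 2   : -17
STORE 2  : (empty)
PUSH 11  : 11
PUSH 4   : 11 4
MUL      : 44
PUSH 0   : 44 0
SUB      : 44
PUSH 8   : 44 8
MUL      : 352
PUSH 4   : 352 4
GT       : 1

18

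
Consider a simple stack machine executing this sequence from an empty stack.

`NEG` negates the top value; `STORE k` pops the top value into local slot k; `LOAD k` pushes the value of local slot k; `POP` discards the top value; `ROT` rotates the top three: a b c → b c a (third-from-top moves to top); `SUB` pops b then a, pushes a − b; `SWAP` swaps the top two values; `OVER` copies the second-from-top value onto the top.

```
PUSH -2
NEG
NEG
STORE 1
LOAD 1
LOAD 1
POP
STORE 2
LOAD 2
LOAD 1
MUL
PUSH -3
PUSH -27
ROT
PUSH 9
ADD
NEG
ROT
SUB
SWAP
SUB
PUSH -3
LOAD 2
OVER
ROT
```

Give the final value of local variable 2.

-2

PUSH -2  → -2
NEG      → 2
NEG      → -2
STORE 1  → (empty)
LOAD 1   → -2
LOAD 1   → -2 -2
POP      → -2
STORE 2  → (empty)
LOAD 2   → -2
LOAD 1   → -2 -2
MUL      → 4
PUSH -3  → 4 -3
PUSH -27 → 4 -3 -27
ROT      → -3 -27 4
PUSH 9   → -3 -27 4 9
ADD      → -3 -27 13
NEG      → -3 -27 -13
ROT      → -27 -13 -3
SUB      → -27 -10
SWAP     → -10 -27
SUB      → 17
PUSH -3  → 17 -3
LOAD 2   → 17 -3 -2
OVER     → 17 -3 -2 -3
ROT      → 17 -2 -3 -3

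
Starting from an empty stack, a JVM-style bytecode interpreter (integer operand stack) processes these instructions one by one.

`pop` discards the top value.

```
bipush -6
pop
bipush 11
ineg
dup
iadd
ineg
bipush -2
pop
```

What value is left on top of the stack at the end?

22

bipush -6 -> -6
pop       -> (empty)
bipush 11 -> 11
ineg      -> -11
dup       -> -11 -11
iadd      -> -22
ineg      -> 22
bipush -2 -> 22 -2
pop       -> 22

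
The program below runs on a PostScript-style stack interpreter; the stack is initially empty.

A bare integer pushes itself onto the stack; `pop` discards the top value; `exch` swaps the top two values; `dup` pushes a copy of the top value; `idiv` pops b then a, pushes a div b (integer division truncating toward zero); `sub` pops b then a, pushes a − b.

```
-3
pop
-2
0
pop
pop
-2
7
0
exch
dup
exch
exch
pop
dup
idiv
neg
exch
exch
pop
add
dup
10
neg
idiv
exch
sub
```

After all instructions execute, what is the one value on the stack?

-3   -> [-3]
pop  -> []
-2   -> [-2]
0    -> [-2, 0]
pop  -> [-2]
pop  -> []
-2   -> [-2]
7    -> [-2, 7]
0    -> [-2, 7, 0]
exch -> [-2, 0, 7]
dup  -> [-2, 0, 7, 7]
exch -> [-2, 0, 7, 7]
exch -> [-2, 0, 7, 7]
pop  -> [-2, 0, 7]
dup  -> [-2, 0, 7, 7]
idiv -> [-2, 0, 1]
neg  -> [-2, 0, -1]
exch -> [-2, -1, 0]
exch -> [-2, 0, -1]
pop  -> [-2, 0]
add  -> [-2]
dup  -> [-2, -2]
10   -> [-2, -2, 10]
neg  -> [-2, -2, -10]
idiv -> [-2, 0]
exch -> [0, -2]
sub  -> [2]

2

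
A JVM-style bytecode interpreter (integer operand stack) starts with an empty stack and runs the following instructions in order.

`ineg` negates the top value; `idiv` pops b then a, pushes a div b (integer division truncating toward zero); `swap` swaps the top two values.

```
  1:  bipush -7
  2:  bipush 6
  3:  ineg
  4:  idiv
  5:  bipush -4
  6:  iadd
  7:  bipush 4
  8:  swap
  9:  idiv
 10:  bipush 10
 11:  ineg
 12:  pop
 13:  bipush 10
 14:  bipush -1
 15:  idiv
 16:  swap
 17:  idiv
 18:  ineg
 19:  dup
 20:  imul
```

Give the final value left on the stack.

bipush -7  [-7]
bipush 6   [-7, 6]
ineg       [-7, -6]
idiv       [1]
bipush -4  [1, -4]
iadd       [-3]
bipush 4   [-3, 4]
swap       [4, -3]
idiv       [-1]
bipush 10  [-1, 10]
ineg       [-1, -10]
pop        [-1]
bipush 10  [-1, 10]
bipush -1  [-1, 10, -1]
idiv       [-1, -10]
swap       [-10, -1]
idiv       [10]
ineg       [-10]
dup        [-10, -10]
imul       [100]

100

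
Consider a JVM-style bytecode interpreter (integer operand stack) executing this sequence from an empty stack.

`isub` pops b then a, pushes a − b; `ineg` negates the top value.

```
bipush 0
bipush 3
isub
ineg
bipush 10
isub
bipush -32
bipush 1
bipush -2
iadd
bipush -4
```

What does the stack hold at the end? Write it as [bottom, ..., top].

[-7, -32, -1, -4]

bipush 0   : 0
bipush 3   : 0 3
isub       : -3
ineg       : 3
bipush 10  : 3 10
isub       : -7
bipush -32 : -7 -32
bipush 1   : -7 -32 1
bipush -2  : -7 -32 1 -2
iadd       : -7 -32 -1
bipush -4  : -7 -32 -1 -4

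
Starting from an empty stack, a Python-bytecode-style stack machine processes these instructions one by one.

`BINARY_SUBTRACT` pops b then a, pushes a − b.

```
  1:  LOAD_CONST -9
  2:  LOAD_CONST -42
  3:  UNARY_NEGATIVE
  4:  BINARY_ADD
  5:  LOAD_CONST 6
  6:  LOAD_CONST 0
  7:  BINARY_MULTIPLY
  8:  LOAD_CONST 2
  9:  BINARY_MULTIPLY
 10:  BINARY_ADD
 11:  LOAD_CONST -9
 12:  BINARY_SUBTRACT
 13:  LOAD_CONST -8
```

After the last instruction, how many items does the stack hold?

2

LOAD_CONST -9   -> -9
LOAD_CONST -42  -> -9 -42
UNARY_NEGATIVE  -> -9 42
BINARY_ADD      -> 33
LOAD_CONST 6    -> 33 6
LOAD_CONST 0    -> 33 6 0
BINARY_MULTIPLY -> 33 0
LOAD_CONST 2    -> 33 0 2
BINARY_MULTIPLY -> 33 0
BINARY_ADD      -> 33
LOAD_CONST -9   -> 33 -9
BINARY_SUBTRACT -> 42
LOAD_CONST -8   -> 42 -8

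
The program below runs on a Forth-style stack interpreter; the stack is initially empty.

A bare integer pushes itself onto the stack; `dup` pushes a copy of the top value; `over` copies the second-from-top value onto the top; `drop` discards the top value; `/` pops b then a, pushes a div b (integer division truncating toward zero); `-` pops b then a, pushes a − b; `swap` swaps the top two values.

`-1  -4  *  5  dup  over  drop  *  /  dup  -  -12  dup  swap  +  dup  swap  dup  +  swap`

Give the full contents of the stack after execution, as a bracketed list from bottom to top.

-1   -> [-1]
-4   -> [-1, -4]
*    -> [4]
5    -> [4, 5]
dup  -> [4, 5, 5]
over -> [4, 5, 5, 5]
drop -> [4, 5, 5]
*    -> [4, 25]
/    -> [0]
dup  -> [0, 0]
-    -> [0]
-12  -> [0, -12]
dup  -> [0, -12, -12]
swap -> [0, -12, -12]
+    -> [0, -24]
dup  -> [0, -24, -24]
swap -> [0, -24, -24]
dup  -> [0, -24, -24, -24]
+    -> [0, -24, -48]
swap -> [0, -48, -24]

[0, -48, -24]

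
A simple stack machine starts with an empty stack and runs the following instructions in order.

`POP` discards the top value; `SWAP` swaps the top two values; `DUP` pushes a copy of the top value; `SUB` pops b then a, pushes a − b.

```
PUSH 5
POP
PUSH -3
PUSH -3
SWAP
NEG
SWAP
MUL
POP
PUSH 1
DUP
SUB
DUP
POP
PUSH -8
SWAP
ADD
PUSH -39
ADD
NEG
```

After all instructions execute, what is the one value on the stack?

PUSH 5   -> 5
POP      -> (empty)
PUSH -3  -> -3
PUSH -3  -> -3 -3
SWAP     -> -3 -3
NEG      -> -3 3
SWAP     -> 3 -3
MUL      -> -9
POP      -> (empty)
PUSH 1   -> 1
DUP      -> 1 1
SUB      -> 0
DUP      -> 0 0
POP      -> 0
PUSH -8  -> 0 -8
SWAP     -> -8 0
ADD      -> -8
PUSH -39 -> -8 -39
ADD      -> -47
NEG      -> 47

47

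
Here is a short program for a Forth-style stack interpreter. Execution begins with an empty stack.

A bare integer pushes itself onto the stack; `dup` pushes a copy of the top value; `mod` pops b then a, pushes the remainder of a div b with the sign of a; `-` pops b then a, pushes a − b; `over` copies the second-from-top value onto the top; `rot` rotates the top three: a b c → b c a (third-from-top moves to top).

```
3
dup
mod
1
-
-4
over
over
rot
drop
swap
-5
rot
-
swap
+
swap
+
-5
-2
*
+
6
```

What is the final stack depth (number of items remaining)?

2

3    -> 3
dup  -> 3 3
mod  -> 0
1    -> 0 1
-    -> -1
-4   -> -1 -4
over -> -1 -4 -1
over -> -1 -4 -1 -4
rot  -> -1 -1 -4 -4
drop -> -1 -1 -4
swap -> -1 -4 -1
-5   -> -1 -4 -1 -5
rot  -> -1 -1 -5 -4
-    -> -1 -1 -1
swap -> -1 -1 -1
+    -> -1 -2
swap -> -2 -1
+    -> -3
-5   -> -3 -5
-2   -> -3 -5 -2
*    -> -3 10
+    -> 7
6    -> 7 6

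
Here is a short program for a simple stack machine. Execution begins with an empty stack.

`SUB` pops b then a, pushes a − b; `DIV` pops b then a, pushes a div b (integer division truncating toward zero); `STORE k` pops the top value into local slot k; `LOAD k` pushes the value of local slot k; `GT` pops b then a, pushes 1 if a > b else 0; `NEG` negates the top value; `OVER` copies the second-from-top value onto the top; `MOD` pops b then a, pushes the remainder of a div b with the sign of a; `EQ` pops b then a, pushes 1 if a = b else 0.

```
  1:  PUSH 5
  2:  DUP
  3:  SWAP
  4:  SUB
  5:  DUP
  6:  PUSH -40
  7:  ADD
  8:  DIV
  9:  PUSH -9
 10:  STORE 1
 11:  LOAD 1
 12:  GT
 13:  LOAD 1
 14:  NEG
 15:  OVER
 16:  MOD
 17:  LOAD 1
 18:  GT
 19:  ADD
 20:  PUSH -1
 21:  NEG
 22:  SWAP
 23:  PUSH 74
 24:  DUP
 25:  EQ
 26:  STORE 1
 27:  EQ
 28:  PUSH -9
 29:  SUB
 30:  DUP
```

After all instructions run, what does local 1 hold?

PUSH 5   → [5]
DUP      → [5, 5]
SWAP     → [5, 5]
SUB      → [0]
DUP      → [0, 0]
PUSH -40 → [0, 0, -40]
ADD      → [0, -40]
DIV      → [0]
PUSH -9  → [0, -9]
STORE 1  → [0]
LOAD 1   → [0, -9]
GT       → [1]
LOAD 1   → [1, -9]
NEG      → [1, 9]
OVER     → [1, 9, 1]
MOD      → [1, 0]
LOAD 1   → [1, 0, -9]
GT       → [1, 1]
ADD      → [2]
PUSH -1  → [2, -1]
NEG      → [2, 1]
SWAP     → [1, 2]
PUSH 74  → [1, 2, 74]
DUP      → [1, 2, 74, 74]
EQ       → [1, 2, 1]
STORE 1  → [1, 2]
EQ       → [0]
PUSH -9  → [0, -9]
SUB      → [9]
DUP      → [9, 9]

1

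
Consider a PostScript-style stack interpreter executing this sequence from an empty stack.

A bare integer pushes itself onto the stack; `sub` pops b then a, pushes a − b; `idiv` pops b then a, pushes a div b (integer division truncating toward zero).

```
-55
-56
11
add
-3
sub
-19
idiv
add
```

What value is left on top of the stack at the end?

-53

-55  : [-55]
-56  : [-55, -56]
11   : [-55, -56, 11]
add  : [-55, -45]
-3   : [-55, -45, -3]
sub  : [-55, -42]
-19  : [-55, -42, -19]
idiv : [-55, 2]
add  : [-53]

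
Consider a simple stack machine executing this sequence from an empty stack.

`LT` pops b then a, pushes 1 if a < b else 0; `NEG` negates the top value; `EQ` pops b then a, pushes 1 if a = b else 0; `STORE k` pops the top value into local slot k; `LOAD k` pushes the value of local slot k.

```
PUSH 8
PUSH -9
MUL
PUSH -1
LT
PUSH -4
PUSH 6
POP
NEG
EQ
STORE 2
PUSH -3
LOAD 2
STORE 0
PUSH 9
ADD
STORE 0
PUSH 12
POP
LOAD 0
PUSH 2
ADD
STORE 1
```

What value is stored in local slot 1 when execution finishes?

8

PUSH 8  → [8]
PUSH -9 → [8, -9]
MUL     → [-72]
PUSH -1 → [-72, -1]
LT      → [1]
PUSH -4 → [1, -4]
PUSH 6  → [1, -4, 6]
POP     → [1, -4]
NEG     → [1, 4]
EQ      → [0]
STORE 2 → []
PUSH -3 → [-3]
LOAD 2  → [-3, 0]
STORE 0 → [-3]
PUSH 9  → [-3, 9]
ADD     → [6]
STORE 0 → []
PUSH 12 → [12]
POP     → []
LOAD 0  → [6]
PUSH 2  → [6, 2]
ADD     → [8]
STORE 1 → []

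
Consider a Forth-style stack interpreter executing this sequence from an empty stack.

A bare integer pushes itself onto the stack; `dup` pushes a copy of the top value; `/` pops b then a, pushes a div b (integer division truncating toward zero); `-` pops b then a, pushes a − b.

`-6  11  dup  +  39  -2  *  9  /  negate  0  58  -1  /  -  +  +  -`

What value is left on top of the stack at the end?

-6     -> -6
11     -> -6 11
dup    -> -6 11 11
+      -> -6 22
39     -> -6 22 39
-2     -> -6 22 39 -2
*      -> -6 22 -78
9      -> -6 22 -78 9
/      -> -6 22 -8
negate -> -6 22 8
0      -> -6 22 8 0
58     -> -6 22 8 0 58
-1     -> -6 22 8 0 58 -1
/      -> -6 22 8 0 -58
-      -> -6 22 8 58
+      -> -6 22 66
+      -> -6 88
-      -> -94

-94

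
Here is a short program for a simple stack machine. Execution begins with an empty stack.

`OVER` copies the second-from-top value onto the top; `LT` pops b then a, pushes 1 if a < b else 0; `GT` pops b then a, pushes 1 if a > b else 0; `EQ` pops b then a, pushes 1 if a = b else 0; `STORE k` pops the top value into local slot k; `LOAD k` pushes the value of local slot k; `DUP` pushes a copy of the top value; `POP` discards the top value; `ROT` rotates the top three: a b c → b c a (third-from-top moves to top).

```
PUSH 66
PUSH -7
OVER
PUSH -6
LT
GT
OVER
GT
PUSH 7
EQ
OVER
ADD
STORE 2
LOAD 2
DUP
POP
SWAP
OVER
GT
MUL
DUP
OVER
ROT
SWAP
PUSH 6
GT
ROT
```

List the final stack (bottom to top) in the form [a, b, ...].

PUSH 66 -> 66
PUSH -7 -> 66 -7
OVER    -> 66 -7 66
PUSH -6 -> 66 -7 66 -6
LT      -> 66 -7 0
GT      -> 66 0
OVER    -> 66 0 66
GT      -> 66 0
PUSH 7  -> 66 0 7
EQ      -> 66 0
OVER    -> 66 0 66
ADD     -> 66 66
STORE 2 -> 66
LOAD 2  -> 66 66
DUP     -> 66 66 66
POP     -> 66 66
SWAP    -> 66 66
OVER    -> 66 66 66
GT      -> 66 0
MUL     -> 0
DUP     -> 0 0
OVER    -> 0 0 0
ROT     -> 0 0 0
SWAP    -> 0 0 0
PUSH 6  -> 0 0 0 6
GT      -> 0 0 0
ROT     -> 0 0 0

[0, 0, 0]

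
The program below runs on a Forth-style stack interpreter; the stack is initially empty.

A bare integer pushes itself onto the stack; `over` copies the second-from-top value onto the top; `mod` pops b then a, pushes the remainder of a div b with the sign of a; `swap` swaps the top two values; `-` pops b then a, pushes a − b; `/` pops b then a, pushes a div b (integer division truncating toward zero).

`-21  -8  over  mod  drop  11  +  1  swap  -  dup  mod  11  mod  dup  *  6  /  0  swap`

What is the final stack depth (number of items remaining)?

2

-21  : -21
-8   : -21 -8
over : -21 -8 -21
mod  : -21 -8
drop : -21
11   : -21 11
+    : -10
1    : -10 1
swap : 1 -10
-    : 11
dup  : 11 11
mod  : 0
11   : 0 11
mod  : 0
dup  : 0 0
*    : 0
6    : 0 6
/    : 0
0    : 0 0
swap : 0 0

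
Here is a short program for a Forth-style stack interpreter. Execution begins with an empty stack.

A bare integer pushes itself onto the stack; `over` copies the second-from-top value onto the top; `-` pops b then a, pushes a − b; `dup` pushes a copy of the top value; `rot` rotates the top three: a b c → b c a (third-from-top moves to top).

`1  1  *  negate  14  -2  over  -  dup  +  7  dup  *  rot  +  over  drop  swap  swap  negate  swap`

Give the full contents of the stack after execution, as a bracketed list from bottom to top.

1      : [1]
1      : [1, 1]
*      : [1]
negate : [-1]
14     : [-1, 14]
-2     : [-1, 14, -2]
over   : [-1, 14, -2, 14]
-      : [-1, 14, -16]
dup    : [-1, 14, -16, -16]
+      : [-1, 14, -32]
7      : [-1, 14, -32, 7]
dup    : [-1, 14, -32, 7, 7]
*      : [-1, 14, -32, 49]
rot    : [-1, -32, 49, 14]
+      : [-1, -32, 63]
over   : [-1, -32, 63, -32]
drop   : [-1, -32, 63]
swap   : [-1, 63, -32]
swap   : [-1, -32, 63]
negate : [-1, -32, -63]
swap   : [-1, -63, -32]

[-1, -63, -32]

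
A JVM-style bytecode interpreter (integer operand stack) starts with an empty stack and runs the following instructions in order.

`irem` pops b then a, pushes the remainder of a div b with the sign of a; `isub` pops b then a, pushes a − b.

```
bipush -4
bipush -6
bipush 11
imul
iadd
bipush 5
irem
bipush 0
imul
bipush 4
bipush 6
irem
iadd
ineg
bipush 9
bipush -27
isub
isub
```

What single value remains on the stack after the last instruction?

bipush -4  -> -4
bipush -6  -> -4 -6
bipush 11  -> -4 -6 11
imul       -> -4 -66
iadd       -> -70
bipush 5   -> -70 5
irem       -> 0
bipush 0   -> 0 0
imul       -> 0
bipush 4   -> 0 4
bipush 6   -> 0 4 6
irem       -> 0 4
iadd       -> 4
ineg       -> -4
bipush 9   -> -4 9
bipush -27 -> -4 9 -27
isub       -> -4 36
isub       -> -40

-40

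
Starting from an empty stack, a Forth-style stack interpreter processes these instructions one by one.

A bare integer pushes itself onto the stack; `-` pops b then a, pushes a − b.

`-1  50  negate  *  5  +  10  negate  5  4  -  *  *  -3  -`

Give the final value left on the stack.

-1     → -1
50     → -1 50
negate → -1 -50
*      → 50
5      → 50 5
+      → 55
10     → 55 10
negate → 55 -10
5      → 55 -10 5
4      → 55 -10 5 4
-      → 55 -10 1
*      → 55 -10
*      → -550
-3     → -550 -3
-      → -547

-547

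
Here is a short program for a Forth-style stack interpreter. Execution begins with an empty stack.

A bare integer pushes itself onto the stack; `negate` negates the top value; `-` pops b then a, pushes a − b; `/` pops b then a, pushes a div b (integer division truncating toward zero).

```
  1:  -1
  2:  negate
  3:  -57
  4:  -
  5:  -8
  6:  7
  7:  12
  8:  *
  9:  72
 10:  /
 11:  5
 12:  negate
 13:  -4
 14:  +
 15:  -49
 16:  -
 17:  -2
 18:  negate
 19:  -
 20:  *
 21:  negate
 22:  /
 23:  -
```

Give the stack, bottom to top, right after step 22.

-1     : -1
negate : 1
-57    : 1 -57
-      : 58
-8     : 58 -8
7      : 58 -8 7
12     : 58 -8 7 12
*      : 58 -8 84
72     : 58 -8 84 72
/      : 58 -8 1
5      : 58 -8 1 5
negate : 58 -8 1 -5
-4     : 58 -8 1 -5 -4
+      : 58 -8 1 -9
-49    : 58 -8 1 -9 -49
-      : 58 -8 1 40
-2     : 58 -8 1 40 -2
negate : 58 -8 1 40 2
-      : 58 -8 1 38
*      : 58 -8 38
negate : 58 -8 -38
/      : 58 0

[58, 0]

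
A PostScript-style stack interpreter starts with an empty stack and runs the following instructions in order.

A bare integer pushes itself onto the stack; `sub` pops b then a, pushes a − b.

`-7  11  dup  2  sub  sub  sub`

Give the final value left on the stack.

-9

-7  → -7
11  → -7 11
dup → -7 11 11
2   → -7 11 11 2
sub → -7 11 9
sub → -7 2
sub → -9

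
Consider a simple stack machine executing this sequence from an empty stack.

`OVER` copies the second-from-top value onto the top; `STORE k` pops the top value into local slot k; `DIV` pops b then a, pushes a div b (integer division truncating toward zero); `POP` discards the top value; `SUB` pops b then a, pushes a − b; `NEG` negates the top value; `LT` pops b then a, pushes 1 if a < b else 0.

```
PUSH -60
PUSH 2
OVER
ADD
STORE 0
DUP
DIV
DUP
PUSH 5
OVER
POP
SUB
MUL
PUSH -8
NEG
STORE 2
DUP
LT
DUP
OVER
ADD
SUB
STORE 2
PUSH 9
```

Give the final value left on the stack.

9

PUSH -60 → [-60]
PUSH 2   → [-60, 2]
OVER     → [-60, 2, -60]
ADD      → [-60, -58]
STORE 0  → [-60]
DUP      → [-60, -60]
DIV      → [1]
DUP      → [1, 1]
PUSH 5   → [1, 1, 5]
OVER     → [1, 1, 5, 1]
POP      → [1, 1, 5]
SUB      → [1, -4]
MUL      → [-4]
PUSH -8  → [-4, -8]
NEG      → [-4, 8]
STORE 2  → [-4]
DUP      → [-4, -4]
LT       → [0]
DUP      → [0, 0]
OVER     → [0, 0, 0]
ADD      → [0, 0]
SUB      → [0]
STORE 2  → []
PUSH 9   → [9]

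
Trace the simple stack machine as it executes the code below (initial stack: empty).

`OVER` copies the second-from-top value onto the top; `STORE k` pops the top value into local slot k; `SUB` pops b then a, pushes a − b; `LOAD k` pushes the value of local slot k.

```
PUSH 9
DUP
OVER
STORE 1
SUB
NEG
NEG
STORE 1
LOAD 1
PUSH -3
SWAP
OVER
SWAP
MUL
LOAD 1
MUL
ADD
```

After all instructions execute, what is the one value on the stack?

PUSH 9  → [9]
DUP     → [9, 9]
OVER    → [9, 9, 9]
STORE 1 → [9, 9]
SUB     → [0]
NEG     → [0]
NEG     → [0]
STORE 1 → []
LOAD 1  → [0]
PUSH -3 → [0, -3]
SWAP    → [-3, 0]
OVER    → [-3, 0, -3]
SWAP    → [-3, -3, 0]
MUL     → [-3, 0]
LOAD 1  → [-3, 0, 0]
MUL     → [-3, 0]
ADD     → [-3]

-3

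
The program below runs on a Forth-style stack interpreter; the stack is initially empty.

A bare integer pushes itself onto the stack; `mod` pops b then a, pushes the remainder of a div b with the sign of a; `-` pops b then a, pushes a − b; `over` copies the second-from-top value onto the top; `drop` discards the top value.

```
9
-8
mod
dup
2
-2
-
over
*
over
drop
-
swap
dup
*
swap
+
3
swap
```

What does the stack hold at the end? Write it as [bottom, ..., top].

9     [9]
-8    [9, -8]
mod   [1]
dup   [1, 1]
2     [1, 1, 2]
-2    [1, 1, 2, -2]
-     [1, 1, 4]
over  [1, 1, 4, 1]
*     [1, 1, 4]
over  [1, 1, 4, 1]
drop  [1, 1, 4]
-     [1, -3]
swap  [-3, 1]
dup   [-3, 1, 1]
*     [-3, 1]
swap  [1, -3]
+     [-2]
3     [-2, 3]
swap  [3, -2]

[3, -2]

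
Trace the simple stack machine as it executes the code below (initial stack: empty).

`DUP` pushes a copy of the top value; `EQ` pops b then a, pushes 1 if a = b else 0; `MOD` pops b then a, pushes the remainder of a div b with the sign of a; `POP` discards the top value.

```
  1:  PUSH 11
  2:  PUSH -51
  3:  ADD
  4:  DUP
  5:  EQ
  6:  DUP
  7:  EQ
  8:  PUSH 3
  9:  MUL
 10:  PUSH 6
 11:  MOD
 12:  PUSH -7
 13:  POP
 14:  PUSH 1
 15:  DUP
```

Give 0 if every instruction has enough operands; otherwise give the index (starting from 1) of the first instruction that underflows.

PUSH 11  -> [11]
PUSH -51 -> [11, -51]
ADD      -> [-40]
DUP      -> [-40, -40]
EQ       -> [1]
DUP      -> [1, 1]
EQ       -> [1]
PUSH 3   -> [1, 3]
MUL      -> [3]
PUSH 6   -> [3, 6]
MOD      -> [3]
PUSH -7  -> [3, -7]
POP      -> [3]
PUSH 1   -> [3, 1]
DUP      -> [3, 1, 1]

0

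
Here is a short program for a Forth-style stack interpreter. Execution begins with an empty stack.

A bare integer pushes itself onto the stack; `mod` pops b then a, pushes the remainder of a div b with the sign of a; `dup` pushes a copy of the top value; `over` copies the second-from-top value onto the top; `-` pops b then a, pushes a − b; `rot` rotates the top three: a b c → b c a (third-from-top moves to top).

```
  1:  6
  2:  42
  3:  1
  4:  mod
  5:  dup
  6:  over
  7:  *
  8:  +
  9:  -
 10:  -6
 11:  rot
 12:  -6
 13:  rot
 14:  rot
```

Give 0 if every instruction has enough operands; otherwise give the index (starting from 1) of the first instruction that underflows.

11

6    : 6
42   : 6 42
1    : 6 42 1
mod  : 6 0
dup  : 6 0 0
over : 6 0 0 0
*    : 6 0 0
+    : 6 0
-    : 6
-6   : 6 -6
rot  — needs 3 operands, stack has 2 → underflow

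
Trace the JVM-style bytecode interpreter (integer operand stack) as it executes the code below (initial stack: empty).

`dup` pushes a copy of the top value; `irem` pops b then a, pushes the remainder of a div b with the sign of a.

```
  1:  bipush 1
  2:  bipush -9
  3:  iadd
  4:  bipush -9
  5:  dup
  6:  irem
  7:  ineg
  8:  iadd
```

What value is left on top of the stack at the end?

-8

bipush 1  -> [1]
bipush -9 -> [1, -9]
iadd      -> [-8]
bipush -9 -> [-8, -9]
dup       -> [-8, -9, -9]
irem      -> [-8, 0]
ineg      -> [-8, 0]
iadd      -> [-8]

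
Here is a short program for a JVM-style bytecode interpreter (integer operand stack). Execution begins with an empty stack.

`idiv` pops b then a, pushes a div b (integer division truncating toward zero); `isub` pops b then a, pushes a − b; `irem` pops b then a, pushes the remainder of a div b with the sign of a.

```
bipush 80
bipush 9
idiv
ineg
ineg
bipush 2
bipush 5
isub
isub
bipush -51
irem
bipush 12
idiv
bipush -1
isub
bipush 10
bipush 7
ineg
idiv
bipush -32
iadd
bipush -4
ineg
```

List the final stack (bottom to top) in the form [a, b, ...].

[1, -33, 4]

bipush 80   80
bipush 9    80 9
idiv        8
ineg        -8
ineg        8
bipush 2    8 2
bipush 5    8 2 5
isub        8 -3
isub        11
bipush -51  11 -51
irem        11
bipush 12   11 12
idiv        0
bipush -1   0 -1
isub        1
bipush 10   1 10
bipush 7    1 10 7
ineg        1 10 -7
idiv        1 -1
bipush -32  1 -1 -32
iadd        1 -33
bipush -4   1 -33 -4
ineg        1 -33 4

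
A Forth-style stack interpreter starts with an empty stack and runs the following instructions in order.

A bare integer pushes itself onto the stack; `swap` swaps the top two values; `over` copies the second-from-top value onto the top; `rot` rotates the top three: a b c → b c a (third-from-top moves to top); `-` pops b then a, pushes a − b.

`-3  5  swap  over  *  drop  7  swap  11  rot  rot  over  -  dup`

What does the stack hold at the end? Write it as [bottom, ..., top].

-3   : [-3]
5    : [-3, 5]
swap : [5, -3]
over : [5, -3, 5]
*    : [5, -15]
drop : [5]
7    : [5, 7]
swap : [7, 5]
11   : [7, 5, 11]
rot  : [5, 11, 7]
rot  : [11, 7, 5]
over : [11, 7, 5, 7]
-    : [11, 7, -2]
dup  : [11, 7, -2, -2]

[11, 7, -2, -2]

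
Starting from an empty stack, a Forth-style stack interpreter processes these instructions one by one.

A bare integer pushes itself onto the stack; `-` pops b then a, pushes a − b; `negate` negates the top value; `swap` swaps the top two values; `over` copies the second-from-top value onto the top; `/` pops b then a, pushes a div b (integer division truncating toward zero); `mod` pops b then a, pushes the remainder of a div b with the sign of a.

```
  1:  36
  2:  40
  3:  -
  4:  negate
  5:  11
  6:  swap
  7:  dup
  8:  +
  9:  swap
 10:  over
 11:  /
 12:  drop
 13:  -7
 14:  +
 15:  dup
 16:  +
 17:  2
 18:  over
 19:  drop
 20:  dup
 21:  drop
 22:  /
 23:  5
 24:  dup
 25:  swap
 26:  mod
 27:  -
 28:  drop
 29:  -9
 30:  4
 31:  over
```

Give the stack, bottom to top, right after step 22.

[1]

36     : 36
40     : 36 40
-      : -4
negate : 4
11     : 4 11
swap   : 11 4
dup    : 11 4 4
+      : 11 8
swap   : 8 11
over   : 8 11 8
/      : 8 1
drop   : 8
-7     : 8 -7
+      : 1
dup    : 1 1
+      : 2
2      : 2 2
over   : 2 2 2
drop   : 2 2
dup    : 2 2 2
drop   : 2 2
/      : 1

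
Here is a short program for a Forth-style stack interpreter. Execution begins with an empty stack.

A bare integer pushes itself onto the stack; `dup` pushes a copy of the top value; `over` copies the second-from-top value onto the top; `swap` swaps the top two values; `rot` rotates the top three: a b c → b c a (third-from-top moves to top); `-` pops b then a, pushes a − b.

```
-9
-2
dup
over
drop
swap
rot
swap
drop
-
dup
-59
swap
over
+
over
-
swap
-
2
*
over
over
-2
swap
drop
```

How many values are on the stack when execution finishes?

4

-9   → [-9]
-2   → [-9, -2]
dup  → [-9, -2, -2]
over → [-9, -2, -2, -2]
drop → [-9, -2, -2]
swap → [-9, -2, -2]
rot  → [-2, -2, -9]
swap → [-2, -9, -2]
drop → [-2, -9]
-    → [7]
dup  → [7, 7]
-59  → [7, 7, -59]
swap → [7, -59, 7]
over → [7, -59, 7, -59]
+    → [7, -59, -52]
over → [7, -59, -52, -59]
-    → [7, -59, 7]
swap → [7, 7, -59]
-    → [7, 66]
2    → [7, 66, 2]
*    → [7, 132]
over → [7, 132, 7]
over → [7, 132, 7, 132]
-2   → [7, 132, 7, 132, -2]
swap → [7, 132, 7, -2, 132]
drop → [7, 132, 7, -2]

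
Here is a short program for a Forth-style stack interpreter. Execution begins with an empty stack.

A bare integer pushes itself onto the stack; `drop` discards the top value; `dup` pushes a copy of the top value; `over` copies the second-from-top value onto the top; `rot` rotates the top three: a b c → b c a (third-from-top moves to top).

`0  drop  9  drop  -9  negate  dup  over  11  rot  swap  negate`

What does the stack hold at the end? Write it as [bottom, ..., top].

0      → 0
drop   → (empty)
9      → 9
drop   → (empty)
-9     → -9
negate → 9
dup    → 9 9
over   → 9 9 9
11     → 9 9 9 11
rot    → 9 9 11 9
swap   → 9 9 9 11
negate → 9 9 9 -11

[9, 9, 9, -11]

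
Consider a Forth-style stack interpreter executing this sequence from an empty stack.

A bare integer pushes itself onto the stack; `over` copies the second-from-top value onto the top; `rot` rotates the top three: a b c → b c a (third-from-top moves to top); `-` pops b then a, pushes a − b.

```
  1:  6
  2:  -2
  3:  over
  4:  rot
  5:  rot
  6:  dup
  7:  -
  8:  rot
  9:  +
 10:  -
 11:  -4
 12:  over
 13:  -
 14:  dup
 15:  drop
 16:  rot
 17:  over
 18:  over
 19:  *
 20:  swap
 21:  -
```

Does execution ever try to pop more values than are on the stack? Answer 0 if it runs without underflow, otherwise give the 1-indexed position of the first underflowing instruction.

16

6    -> 6
-2   -> 6 -2
over -> 6 -2 6
rot  -> -2 6 6
rot  -> 6 6 -2
dup  -> 6 6 -2 -2
-    -> 6 6 0
rot  -> 6 0 6
+    -> 6 6
-    -> 0
-4   -> 0 -4
over -> 0 -4 0
-    -> 0 -4
dup  -> 0 -4 -4
drop -> 0 -4
rot  — needs 3 operands, stack has 2 → underflow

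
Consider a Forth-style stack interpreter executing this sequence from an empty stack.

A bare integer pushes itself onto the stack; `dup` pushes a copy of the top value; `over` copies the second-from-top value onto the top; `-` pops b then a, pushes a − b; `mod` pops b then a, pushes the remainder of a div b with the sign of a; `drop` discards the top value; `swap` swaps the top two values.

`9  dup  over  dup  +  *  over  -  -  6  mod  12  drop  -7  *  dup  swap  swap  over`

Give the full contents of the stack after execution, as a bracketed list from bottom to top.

9    : [9]
dup  : [9, 9]
over : [9, 9, 9]
dup  : [9, 9, 9, 9]
+    : [9, 9, 18]
*    : [9, 162]
over : [9, 162, 9]
-    : [9, 153]
-    : [-144]
6    : [-144, 6]
mod  : [0]
12   : [0, 12]
drop : [0]
-7   : [0, -7]
*    : [0]
dup  : [0, 0]
swap : [0, 0]
swap : [0, 0]
over : [0, 0, 0]

[0, 0, 0]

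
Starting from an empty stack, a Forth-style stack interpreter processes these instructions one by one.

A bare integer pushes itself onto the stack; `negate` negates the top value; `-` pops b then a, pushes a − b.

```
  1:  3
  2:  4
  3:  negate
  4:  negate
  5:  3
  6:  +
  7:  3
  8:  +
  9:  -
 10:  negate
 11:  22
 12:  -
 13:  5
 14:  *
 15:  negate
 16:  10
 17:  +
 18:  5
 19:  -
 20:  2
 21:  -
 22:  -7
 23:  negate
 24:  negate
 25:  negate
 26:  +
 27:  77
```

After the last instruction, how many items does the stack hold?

2

3      → 3
4      → 3 4
negate → 3 -4
negate → 3 4
3      → 3 4 3
+      → 3 7
3      → 3 7 3
+      → 3 10
-      → -7
negate → 7
22     → 7 22
-      → -15
5      → -15 5
*      → -75
negate → 75
10     → 75 10
+      → 85
5      → 85 5
-      → 80
2      → 80 2
-      → 78
-7     → 78 -7
negate → 78 7
negate → 78 -7
negate → 78 7
+      → 85
77     → 85 77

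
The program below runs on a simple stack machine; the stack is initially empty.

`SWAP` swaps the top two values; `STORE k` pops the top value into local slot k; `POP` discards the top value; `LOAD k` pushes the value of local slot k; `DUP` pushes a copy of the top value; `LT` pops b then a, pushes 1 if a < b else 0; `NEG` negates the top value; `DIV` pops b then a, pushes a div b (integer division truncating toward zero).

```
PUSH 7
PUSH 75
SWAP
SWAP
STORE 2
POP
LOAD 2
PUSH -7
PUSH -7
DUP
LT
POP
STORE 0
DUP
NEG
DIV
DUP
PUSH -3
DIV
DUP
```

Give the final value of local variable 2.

75

PUSH 7   [7]
PUSH 75  [7, 75]
SWAP     [75, 7]
SWAP     [7, 75]
STORE 2  [7]
POP      []
LOAD 2   [75]
PUSH -7  [75, -7]
PUSH -7  [75, -7, -7]
DUP      [75, -7, -7, -7]
LT       [75, -7, 0]
POP      [75, -7]
STORE 0  [75]
DUP      [75, 75]
NEG      [75, -75]
DIV      [-1]
DUP      [-1, -1]
PUSH -3  [-1, -1, -3]
DIV      [-1, 0]
DUP      [-1, 0, 0]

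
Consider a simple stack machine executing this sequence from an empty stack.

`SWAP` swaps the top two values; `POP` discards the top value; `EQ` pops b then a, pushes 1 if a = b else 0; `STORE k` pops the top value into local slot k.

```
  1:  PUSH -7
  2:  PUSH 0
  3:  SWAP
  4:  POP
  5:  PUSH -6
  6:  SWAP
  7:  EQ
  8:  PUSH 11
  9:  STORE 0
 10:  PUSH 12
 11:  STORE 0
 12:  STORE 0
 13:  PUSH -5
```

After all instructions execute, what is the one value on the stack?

-5

PUSH -7 -> [-7]
PUSH 0  -> [-7, 0]
SWAP    -> [0, -7]
POP     -> [0]
PUSH -6 -> [0, -6]
SWAP    -> [-6, 0]
EQ      -> [0]
PUSH 11 -> [0, 11]
STORE 0 -> [0]
PUSH 12 -> [0, 12]
STORE 0 -> [0]
STORE 0 -> []
PUSH -5 -> [-5]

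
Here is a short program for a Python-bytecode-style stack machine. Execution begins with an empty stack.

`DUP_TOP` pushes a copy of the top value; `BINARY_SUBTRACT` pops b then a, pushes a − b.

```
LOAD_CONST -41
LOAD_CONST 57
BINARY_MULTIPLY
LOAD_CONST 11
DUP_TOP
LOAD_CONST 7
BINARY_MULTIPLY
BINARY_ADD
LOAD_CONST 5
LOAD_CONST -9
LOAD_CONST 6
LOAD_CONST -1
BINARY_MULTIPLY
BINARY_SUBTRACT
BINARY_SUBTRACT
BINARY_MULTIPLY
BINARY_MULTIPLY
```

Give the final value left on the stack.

-1645248

LOAD_CONST -41  → -41
LOAD_CONST 57   → -41 57
BINARY_MULTIPLY → -2337
LOAD_CONST 11   → -2337 11
DUP_TOP         → -2337 11 11
LOAD_CONST 7    → -2337 11 11 7
BINARY_MULTIPLY → -2337 11 77
BINARY_ADD      → -2337 88
LOAD_CONST 5    → -2337 88 5
LOAD_CONST -9   → -2337 88 5 -9
LOAD_CONST 6    → -2337 88 5 -9 6
LOAD_CONST -1   → -2337 88 5 -9 6 -1
BINARY_MULTIPLY → -2337 88 5 -9 -6
BINARY_SUBTRACT → -2337 88 5 -3
BINARY_SUBTRACT → -2337 88 8
BINARY_MULTIPLY → -2337 704
BINARY_MULTIPLY → -1645248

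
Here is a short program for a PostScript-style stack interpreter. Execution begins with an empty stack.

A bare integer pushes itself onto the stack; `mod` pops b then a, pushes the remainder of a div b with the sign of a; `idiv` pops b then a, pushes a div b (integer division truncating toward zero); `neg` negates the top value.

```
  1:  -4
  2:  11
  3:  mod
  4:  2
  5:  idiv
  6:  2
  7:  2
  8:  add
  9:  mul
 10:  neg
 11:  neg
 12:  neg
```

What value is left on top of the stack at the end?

8

-4    [-4]
11    [-4, 11]
mod   [-4]
2     [-4, 2]
idiv  [-2]
2     [-2, 2]
2     [-2, 2, 2]
add   [-2, 4]
mul   [-8]
neg   [8]
neg   [-8]
neg   [8]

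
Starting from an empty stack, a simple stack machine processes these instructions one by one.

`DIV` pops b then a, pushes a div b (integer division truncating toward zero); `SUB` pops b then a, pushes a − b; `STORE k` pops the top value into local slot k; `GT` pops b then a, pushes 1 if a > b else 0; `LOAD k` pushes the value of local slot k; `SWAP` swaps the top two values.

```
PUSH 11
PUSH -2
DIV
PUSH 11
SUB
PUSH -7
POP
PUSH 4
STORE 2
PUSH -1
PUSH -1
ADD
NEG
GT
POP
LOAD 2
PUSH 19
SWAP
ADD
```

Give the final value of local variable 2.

4

PUSH 11 : [11]
PUSH -2 : [11, -2]
DIV     : [-5]
PUSH 11 : [-5, 11]
SUB     : [-16]
PUSH -7 : [-16, -7]
POP     : [-16]
PUSH 4  : [-16, 4]
STORE 2 : [-16]
PUSH -1 : [-16, -1]
PUSH -1 : [-16, -1, -1]
ADD     : [-16, -2]
NEG     : [-16, 2]
GT      : [0]
POP     : []
LOAD 2  : [4]
PUSH 19 : [4, 19]
SWAP    : [19, 4]
ADD     : [23]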